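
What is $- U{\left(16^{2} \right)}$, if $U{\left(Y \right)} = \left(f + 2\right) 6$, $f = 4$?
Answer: $-36$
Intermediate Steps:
$U{\left(Y \right)} = 36$ ($U{\left(Y \right)} = \left(4 + 2\right) 6 = 6 \cdot 6 = 36$)
$- U{\left(16^{2} \right)} = \left(-1\right) 36 = -36$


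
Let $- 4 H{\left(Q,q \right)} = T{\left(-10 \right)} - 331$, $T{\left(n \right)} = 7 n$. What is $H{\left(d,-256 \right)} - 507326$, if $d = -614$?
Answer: $- \frac{2028903}{4} \approx -5.0723 \cdot 10^{5}$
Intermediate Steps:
$H{\left(Q,q \right)} = \frac{401}{4}$ ($H{\left(Q,q \right)} = - \frac{7 \left(-10\right) - 331}{4} = - \frac{-70 - 331}{4} = \left(- \frac{1}{4}\right) \left(-401\right) = \frac{401}{4}$)
$H{\left(d,-256 \right)} - 507326 = \frac{401}{4} - 507326 = - \frac{2028903}{4}$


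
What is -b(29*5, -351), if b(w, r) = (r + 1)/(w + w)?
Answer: 35/29 ≈ 1.2069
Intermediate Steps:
b(w, r) = (1 + r)/(2*w) (b(w, r) = (1 + r)/((2*w)) = (1 + r)*(1/(2*w)) = (1 + r)/(2*w))
-b(29*5, -351) = -(1 - 351)/(2*(29*5)) = -(-350)/(2*145) = -1*(-35/29) = 35/29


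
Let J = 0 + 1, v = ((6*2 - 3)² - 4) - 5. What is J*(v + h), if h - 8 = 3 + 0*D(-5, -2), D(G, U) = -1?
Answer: 83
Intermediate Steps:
v = 72 (v = ((12 - 3)² - 4) - 5 = (9² - 4) - 5 = (81 - 4) - 5 = 77 - 5 = 72)
h = 11 (h = 8 + (3 + 0*(-1)) = 8 + (3 + 0) = 8 + 3 = 11)
J = 1
J*(v + h) = 1*(72 + 11) = 1*83 = 83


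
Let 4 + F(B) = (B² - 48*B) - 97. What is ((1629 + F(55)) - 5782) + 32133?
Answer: 28264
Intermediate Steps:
F(B) = -101 + B² - 48*B (F(B) = -4 + ((B² - 48*B) - 97) = -4 + (-97 + B² - 48*B) = -101 + B² - 48*B)
((1629 + F(55)) - 5782) + 32133 = ((1629 + (-101 + 55² - 48*55)) - 5782) + 32133 = ((1629 + (-101 + 3025 - 2640)) - 5782) + 32133 = ((1629 + 284) - 5782) + 32133 = (1913 - 5782) + 32133 = -3869 + 32133 = 28264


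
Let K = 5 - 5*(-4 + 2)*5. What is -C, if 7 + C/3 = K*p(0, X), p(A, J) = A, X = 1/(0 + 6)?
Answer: 21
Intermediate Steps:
X = ⅙ (X = 1/6 = ⅙ ≈ 0.16667)
K = 55 (K = 5 - 5*(-2)*5 = 5 + 10*5 = 5 + 50 = 55)
C = -21 (C = -21 + 3*(55*0) = -21 + 3*0 = -21 + 0 = -21)
-C = -1*(-21) = 21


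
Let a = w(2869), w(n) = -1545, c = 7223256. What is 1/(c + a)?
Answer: 1/7221711 ≈ 1.3847e-7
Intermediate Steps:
a = -1545
1/(c + a) = 1/(7223256 - 1545) = 1/7221711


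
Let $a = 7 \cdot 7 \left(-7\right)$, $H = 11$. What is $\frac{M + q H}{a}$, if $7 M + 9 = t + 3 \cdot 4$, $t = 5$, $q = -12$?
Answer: $\frac{916}{2401} \approx 0.38151$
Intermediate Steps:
$M = \frac{8}{7}$ ($M = - \frac{9}{7} + \frac{5 + 3 \cdot 4}{7} = - \frac{9}{7} + \frac{5 + 12}{7} = - \frac{9}{7} + \frac{1}{7} \cdot 17 = - \frac{9}{7} + \frac{17}{7} = \frac{8}{7} \approx 1.1429$)
$a = -343$ ($a = 49 \left(-7\right) = -343$)
$\frac{M + q H}{a} = \frac{\frac{8}{7} - 132}{-343} = \left(\frac{8}{7} - 132\right) \left(- \frac{1}{343}\right) = \left(- \frac{916}{7}\right) \left(- \frac{1}{343}\right) = \frac{916}{2401}$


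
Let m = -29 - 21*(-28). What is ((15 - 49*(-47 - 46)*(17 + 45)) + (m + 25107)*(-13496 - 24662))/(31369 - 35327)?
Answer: 979080679/3958 ≈ 2.4737e+5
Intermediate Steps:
m = 559 (m = -29 + 588 = 559)
((15 - 49*(-47 - 46)*(17 + 45)) + (m + 25107)*(-13496 - 24662))/(31369 - 35327) = ((15 - 49*(-47 - 46)*(17 + 45)) + (559 + 25107)*(-13496 - 24662))/(31369 - 35327) = ((15 - (-4557)*62) + 25666*(-38158))/(-3958) = ((15 - 49*(-5766)) - 979363228)*(-1/3958) = ((15 + 282534) - 979363228)*(-1/3958) = (282549 - 979363228)*(-1/3958) = -979080679*(-1/3958) = 979080679/3958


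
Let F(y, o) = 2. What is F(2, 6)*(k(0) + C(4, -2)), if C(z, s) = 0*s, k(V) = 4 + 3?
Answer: 14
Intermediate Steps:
k(V) = 7
C(z, s) = 0
F(2, 6)*(k(0) + C(4, -2)) = 2*(7 + 0) = 2*7 = 14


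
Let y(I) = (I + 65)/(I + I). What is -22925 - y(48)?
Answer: -2200913/96 ≈ -22926.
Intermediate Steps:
y(I) = (65 + I)/(2*I) (y(I) = (65 + I)/((2*I)) = (65 + I)*(1/(2*I)) = (65 + I)/(2*I))
-22925 - y(48) = -22925 - (65 + 48)/(2*48) = -22925 - 113/(2*48) = -22925 - 1*113/96 = -22925 - 113/96 = -2200913/96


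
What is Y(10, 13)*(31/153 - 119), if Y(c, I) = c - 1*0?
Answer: -181760/153 ≈ -1188.0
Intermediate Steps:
Y(c, I) = c (Y(c, I) = c + 0 = c)
Y(10, 13)*(31/153 - 119) = 10*(31/153 - 119) = 10*(-18176/153) = -181760/153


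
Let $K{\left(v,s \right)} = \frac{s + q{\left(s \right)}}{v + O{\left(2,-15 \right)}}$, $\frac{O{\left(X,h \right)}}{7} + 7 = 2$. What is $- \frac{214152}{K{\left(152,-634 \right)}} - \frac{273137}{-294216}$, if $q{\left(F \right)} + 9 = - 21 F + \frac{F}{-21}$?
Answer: $- \frac{154735210985899}{78474762600} \approx -1971.8$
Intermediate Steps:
$q{\left(F \right)} = -9 - \frac{442 F}{21}$ ($q{\left(F \right)} = -9 - \left(21 F - \frac{F}{-21}\right) = -9 - \left(21 F - F \left(- \frac{1}{21}\right)\right) = -9 - \frac{442 F}{21}$)
$O{\left(X,h \right)} = -35$ ($O{\left(X,h \right)} = -49 + 7 \cdot 2 = -49 + 14 = -35$)
$K{\left(v,s \right)} = \frac{-9 - \frac{421 s}{21}}{-35 + v}$ ($K{\left(v,s \right)} = \frac{s - \left(9 + \frac{442 s}{21}\right)}{v - 35} = \frac{-9 - \frac{421 s}{21}}{-35 + v}$)
$- \frac{214152}{K{\left(152,-634 \right)}} - \frac{273137}{-294216} = - \frac{214152}{\frac{1}{21} \frac{1}{-35 + 152} \left(-189 - -266914\right)} - \frac{273137}{-294216} = - \frac{214152}{\frac{1}{21} \cdot \frac{1}{117} \left(-189 + 266914\right)} - - \frac{273137}{294216} = - \frac{214152}{\frac{1}{21} \cdot \frac{1}{117} \cdot 266725} + \frac{273137}{294216} = - \frac{214152}{\frac{266725}{2457}} + \frac{273137}{294216} = \left(-214152\right) \frac{2457}{266725} + \frac{273137}{294216} = - \frac{526171464}{266725} + \frac{273137}{294216} = - \frac{154735210985899}{78474762600}$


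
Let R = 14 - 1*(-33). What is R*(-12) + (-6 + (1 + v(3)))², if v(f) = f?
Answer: -560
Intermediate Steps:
R = 47 (R = 14 + 33 = 47)
R*(-12) + (-6 + (1 + v(3)))² = 47*(-12) + (-6 + (1 + 3))² = -564 + (-6 + 4)² = -564 + (-2)² = -564 + 4 = -560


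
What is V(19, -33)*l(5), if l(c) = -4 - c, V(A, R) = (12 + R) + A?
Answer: 18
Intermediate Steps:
V(A, R) = 12 + A + R
V(19, -33)*l(5) = (12 + 19 - 33)*(-4 - 1*5) = -2*(-4 - 5) = -2*(-9) = 18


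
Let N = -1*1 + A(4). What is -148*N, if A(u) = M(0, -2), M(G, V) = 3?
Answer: -296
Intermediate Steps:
A(u) = 3
N = 2 (N = -1*1 + 3 = -1 + 3 = 2)
-148*N = -148*2 = -296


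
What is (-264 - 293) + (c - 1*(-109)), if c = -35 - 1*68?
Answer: -551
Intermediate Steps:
c = -103 (c = -35 - 68 = -103)
(-264 - 293) + (c - 1*(-109)) = (-264 - 293) + (-103 - 1*(-109)) = -557 + (-103 + 109) = -557 + 6 = -551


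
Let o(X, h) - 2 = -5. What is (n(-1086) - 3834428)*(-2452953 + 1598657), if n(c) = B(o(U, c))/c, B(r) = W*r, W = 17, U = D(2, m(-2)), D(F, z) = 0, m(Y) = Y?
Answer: 592908299725012/181 ≈ 3.2757e+12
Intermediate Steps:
U = 0
o(X, h) = -3 (o(X, h) = 2 - 5 = -3)
B(r) = 17*r
n(c) = -51/c (n(c) = (17*(-3))/c = -51/c)
(n(-1086) - 3834428)*(-2452953 + 1598657) = (-51/(-1086) - 3834428)*(-2452953 + 1598657) = (-51*(-1/1086) - 3834428)*(-854296) = (17/362 - 3834428)*(-854296) = -1388062919/362*(-854296) = 592908299725012/181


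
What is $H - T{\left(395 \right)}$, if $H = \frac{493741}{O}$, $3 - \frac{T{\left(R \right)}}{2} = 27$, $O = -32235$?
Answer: $\frac{1053539}{32235} \approx 32.683$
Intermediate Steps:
$T{\left(R \right)} = -48$ ($T{\left(R \right)} = 6 - 54 = -48$)
$H = - \frac{493741}{32235}$ ($H = \frac{493741}{-32235} = 493741 \left(- \frac{1}{32235}\right) = - \frac{493741}{32235} \approx -15.317$)
$H - T{\left(395 \right)} = - \frac{493741}{32235} - -48 = - \frac{493741}{32235} + 48 = \frac{1053539}{32235}$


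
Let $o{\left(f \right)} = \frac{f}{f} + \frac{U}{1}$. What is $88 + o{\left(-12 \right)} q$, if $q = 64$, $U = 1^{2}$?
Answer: $216$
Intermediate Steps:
$U = 1$
$o{\left(f \right)} = 2$ ($o{\left(f \right)} = \frac{f}{f} + 1 \cdot 1^{-1} = 1 + 1 \cdot 1 = 1 + 1 = 2$)
$88 + o{\left(-12 \right)} q = 88 + 2 \cdot 64 = 88 + 128 = 216$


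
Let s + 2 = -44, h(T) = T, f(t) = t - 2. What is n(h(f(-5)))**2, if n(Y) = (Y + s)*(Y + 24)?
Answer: 811801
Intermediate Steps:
f(t) = -2 + t
s = -46 (s = -2 - 44 = -46)
n(Y) = (-46 + Y)*(24 + Y) (n(Y) = (Y - 46)*(Y + 24) = (-46 + Y)*(24 + Y))
n(h(f(-5)))**2 = (-1104 + (-2 - 5)**2 - 22*(-2 - 5))**2 = (-1104 + (-7)**2 - 22*(-7))**2 = (-1104 + 49 + 154)**2 = (-901)**2 = 811801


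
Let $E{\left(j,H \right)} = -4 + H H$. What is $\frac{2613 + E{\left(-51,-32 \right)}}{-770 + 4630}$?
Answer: $\frac{3633}{3860} \approx 0.94119$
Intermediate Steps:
$E{\left(j,H \right)} = -4 + H^{2}$
$\frac{2613 + E{\left(-51,-32 \right)}}{-770 + 4630} = \frac{2613 - \left(4 - \left(-32\right)^{2}\right)}{-770 + 4630} = \frac{2613 + \left(-4 + 1024\right)}{3860} = \left(2613 + 1020\right) \frac{1}{3860} = 3633 \cdot \frac{1}{3860} = \frac{3633}{3860}$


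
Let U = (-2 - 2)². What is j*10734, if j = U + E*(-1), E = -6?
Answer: 236148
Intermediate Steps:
U = 16 (U = (-4)² = 16)
j = 22 (j = 16 - 6*(-1) = 16 + 6 = 22)
j*10734 = 22*10734 = 236148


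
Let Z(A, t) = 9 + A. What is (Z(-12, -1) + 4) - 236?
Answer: -235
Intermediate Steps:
(Z(-12, -1) + 4) - 236 = ((9 - 12) + 4) - 236 = (-3 + 4) - 236 = 1 - 236 = -235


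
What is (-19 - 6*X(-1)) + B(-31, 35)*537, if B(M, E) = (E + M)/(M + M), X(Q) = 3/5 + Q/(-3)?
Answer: -9183/155 ≈ -59.245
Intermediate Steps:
X(Q) = ⅗ - Q/3 (X(Q) = 3*(⅕) + Q*(-⅓) = ⅗ - Q/3)
B(M, E) = (E + M)/(2*M) (B(M, E) = (E + M)/((2*M)) = (E + M)*(1/(2*M)) = (E + M)/(2*M))
(-19 - 6*X(-1)) + B(-31, 35)*537 = (-19 - 6*(⅗ - ⅓*(-1))) + ((½)*(35 - 31)/(-31))*537 = (-19 - 6*(⅗ + ⅓)) + ((½)*(-1/31)*4)*537 = (-19 - 6*14/15) - 2/31*537 = (-19 - 28/5) - 1074/31 = -123/5 - 1074/31 = -9183/155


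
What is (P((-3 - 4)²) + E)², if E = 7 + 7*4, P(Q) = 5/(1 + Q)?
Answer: 123201/100 ≈ 1232.0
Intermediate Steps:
P(Q) = 5/(1 + Q)
E = 35 (E = 7 + 28 = 35)
(P((-3 - 4)²) + E)² = (5/(1 + (-3 - 4)²) + 35)² = (5/(1 + (-7)²) + 35)² = (5/(1 + 49) + 35)² = (5/50 + 35)² = (5*(1/50) + 35)² = (⅒ + 35)² = (351/10)² = 123201/100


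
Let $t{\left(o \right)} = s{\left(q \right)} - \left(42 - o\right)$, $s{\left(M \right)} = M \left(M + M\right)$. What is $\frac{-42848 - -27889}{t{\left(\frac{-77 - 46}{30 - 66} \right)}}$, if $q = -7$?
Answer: $- \frac{179508}{713} \approx -251.76$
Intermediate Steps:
$s{\left(M \right)} = 2 M^{2}$ ($s{\left(M \right)} = M 2 M = 2 M^{2}$)
$t{\left(o \right)} = 56 + o$ ($t{\left(o \right)} = 2 \left(-7\right)^{2} - \left(42 - o\right) = 2 \cdot 49 + \left(-42 + o\right) = 98 + \left(-42 + o\right) = 56 + o$)
$\frac{-42848 - -27889}{t{\left(\frac{-77 - 46}{30 - 66} \right)}} = \frac{-42848 - -27889}{56 + \frac{-77 - 46}{30 - 66}} = \frac{-42848 + 27889}{56 - \frac{123}{-36}} = - \frac{14959}{56 - - \frac{41}{12}} = - \frac{14959}{56 + \frac{41}{12}} = - \frac{14959}{\frac{713}{12}} = \left(-14959\right) \frac{12}{713} = - \frac{179508}{713}$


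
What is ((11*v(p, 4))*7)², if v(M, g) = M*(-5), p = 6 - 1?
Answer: 3705625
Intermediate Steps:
p = 5
v(M, g) = -5*M
((11*v(p, 4))*7)² = ((11*(-5*5))*7)² = ((11*(-25))*7)² = (-275*7)² = (-1925)² = 3705625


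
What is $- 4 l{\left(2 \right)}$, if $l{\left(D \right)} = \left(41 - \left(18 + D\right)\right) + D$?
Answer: $-92$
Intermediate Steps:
$l{\left(D \right)} = 23$ ($l{\left(D \right)} = \left(23 - D\right) + D = 23$)
$- 4 l{\left(2 \right)} = \left(-4\right) 23 = -92$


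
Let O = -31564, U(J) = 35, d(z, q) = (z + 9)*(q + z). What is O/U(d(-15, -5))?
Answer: -31564/35 ≈ -901.83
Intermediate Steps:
d(z, q) = (9 + z)*(q + z)
O/U(d(-15, -5)) = -31564/35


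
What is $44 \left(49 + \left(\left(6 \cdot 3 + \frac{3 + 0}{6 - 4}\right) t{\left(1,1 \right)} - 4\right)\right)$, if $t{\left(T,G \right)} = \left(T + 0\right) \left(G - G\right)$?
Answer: $1980$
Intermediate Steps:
$t{\left(T,G \right)} = 0$ ($t{\left(T,G \right)} = T 0 = 0$)
$44 \left(49 + \left(\left(6 \cdot 3 + \frac{3 + 0}{6 - 4}\right) t{\left(1,1 \right)} - 4\right)\right) = 44 \left(49 - \left(4 - \left(6 \cdot 3 + \frac{3 + 0}{6 - 4}\right) 0\right)\right) = 44 \left(49 - \left(4 - \left(18 + \frac{3}{2}\right) 0\right)\right) = 44 \left(49 + \left(\frac{39}{2} \cdot 0 - 4\right)\right) = 44 \left(49 + \left(0 - 4\right)\right) = 44 \left(49 - 4\right) = 44 \cdot 45 = 1980$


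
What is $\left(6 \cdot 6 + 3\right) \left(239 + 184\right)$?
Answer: $16497$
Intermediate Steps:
$\left(6 \cdot 6 + 3\right) \left(239 + 184\right) = \left(36 + 3\right) 423 = 39 \cdot 423 = 16497$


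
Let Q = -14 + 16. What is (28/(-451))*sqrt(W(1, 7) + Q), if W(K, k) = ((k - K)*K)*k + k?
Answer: -28*sqrt(51)/451 ≈ -0.44337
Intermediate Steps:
W(K, k) = k + K*k*(k - K) (W(K, k) = (K*(k - K))*k + k = K*k*(k - K) + k = k + K*k*(k - K))
Q = 2
(28/(-451))*sqrt(W(1, 7) + Q) = (28/(-451))*sqrt(7*(1 - 1*1**2 + 1*7) + 2) = (28*(-1/451))*sqrt(7*(1 - 1*1 + 7) + 2) = -28*sqrt(7*(1 - 1 + 7) + 2)/451 = -28*sqrt(7*7 + 2)/451 = -28*sqrt(49 + 2)/451 = -28*sqrt(51)/451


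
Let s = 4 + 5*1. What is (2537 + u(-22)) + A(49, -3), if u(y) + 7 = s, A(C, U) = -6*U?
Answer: 2557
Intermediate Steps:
s = 9 (s = 4 + 5 = 9)
u(y) = 2 (u(y) = -7 + 9 = 2)
(2537 + u(-22)) + A(49, -3) = (2537 + 2) - 6*(-3) = 2539 + 18 = 2557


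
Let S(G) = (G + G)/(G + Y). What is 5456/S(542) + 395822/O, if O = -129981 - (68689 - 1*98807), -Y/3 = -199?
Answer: 155039489586/27062873 ≈ 5728.9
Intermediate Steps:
Y = 597 (Y = -3*(-199) = 597)
O = -99863 (O = -129981 - (68689 - 98807) = -129981 - 1*(-30118) = -129981 + 30118 = -99863)
S(G) = 2*G/(597 + G) (S(G) = (G + G)/(G + 597) = (2*G)/(597 + G) = 2*G/(597 + G))
5456/S(542) + 395822/O = 5456/((2*542/(597 + 542))) + 395822/(-99863) = 5456/((2*542/1139)) + 395822*(-1/99863) = 5456/((2*542*(1/1139))) - 395822/99863 = 5456/(1084/1139) - 395822/99863 = 5456*(1139/1084) - 395822/99863 = 1553596/271 - 395822/99863 = 155039489586/27062873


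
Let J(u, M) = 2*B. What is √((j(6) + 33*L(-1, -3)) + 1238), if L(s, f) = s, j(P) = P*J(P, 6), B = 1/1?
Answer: √1217 ≈ 34.885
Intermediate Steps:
B = 1
J(u, M) = 2 (J(u, M) = 2*1 = 2)
j(P) = 2*P (j(P) = P*2 = 2*P)
√((j(6) + 33*L(-1, -3)) + 1238) = √((2*6 + 33*(-1)) + 1238) = √((12 - 33) + 1238) = √(-21 + 1238) = √1217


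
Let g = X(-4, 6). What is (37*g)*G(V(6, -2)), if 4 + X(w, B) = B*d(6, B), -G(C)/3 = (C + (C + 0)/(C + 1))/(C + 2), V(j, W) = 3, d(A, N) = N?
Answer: -2664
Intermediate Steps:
G(C) = -3*(C + C/(1 + C))/(2 + C) (G(C) = -3*(C + (C + 0)/(C + 1))/(C + 2) = -3*(C + C/(1 + C))/(2 + C))
X(w, B) = -4 + B² (X(w, B) = -4 + B*B = -4 + B²)
g = 32 (g = -4 + 6² = -4 + 36 = 32)
(37*g)*G(V(6, -2)) = (37*32)*(-3*3/(1 + 3)) = 1184*(-3*3/4) = 1184*(-3*3*¼) = 1184*(-9/4) = -2664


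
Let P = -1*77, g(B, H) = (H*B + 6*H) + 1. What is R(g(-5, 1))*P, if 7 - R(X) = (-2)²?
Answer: -231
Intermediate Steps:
g(B, H) = 1 + 6*H + B*H (g(B, H) = (B*H + 6*H) + 1 = (6*H + B*H) + 1 = 1 + 6*H + B*H)
P = -77
R(X) = 3 (R(X) = 7 - 1*(-2)² = 7 - 1*4 = 7 - 4 = 3)
R(g(-5, 1))*P = 3*(-77) = -231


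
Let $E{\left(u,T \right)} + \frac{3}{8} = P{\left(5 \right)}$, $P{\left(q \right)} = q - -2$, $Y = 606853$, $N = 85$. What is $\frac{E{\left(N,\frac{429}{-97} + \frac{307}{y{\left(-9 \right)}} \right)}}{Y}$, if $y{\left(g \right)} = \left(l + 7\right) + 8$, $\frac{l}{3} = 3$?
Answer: $\frac{53}{4854824} \approx 1.0917 \cdot 10^{-5}$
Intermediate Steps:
$l = 9$ ($l = 3 \cdot 3 = 9$)
$y{\left(g \right)} = 24$ ($y{\left(g \right)} = \left(9 + 7\right) + 8 = 16 + 8 = 24$)
$P{\left(q \right)} = 2 + q$ ($P{\left(q \right)} = q + 2 = 2 + q$)
$E{\left(u,T \right)} = \frac{53}{8}$ ($E{\left(u,T \right)} = - \frac{3}{8} + \left(2 + 5\right) = - \frac{3}{8} + 7 = \frac{53}{8}$)
$\frac{E{\left(N,\frac{429}{-97} + \frac{307}{y{\left(-9 \right)}} \right)}}{Y} = \frac{53}{8 \cdot 606853} = \frac{53}{8} \cdot \frac{1}{606853} = \frac{53}{4854824}$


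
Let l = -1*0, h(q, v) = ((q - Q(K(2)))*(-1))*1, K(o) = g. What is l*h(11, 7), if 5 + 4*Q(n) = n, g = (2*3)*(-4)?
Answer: 0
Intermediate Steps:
g = -24 (g = 6*(-4) = -24)
K(o) = -24
Q(n) = -5/4 + n/4
h(q, v) = -29/4 - q (h(q, v) = ((q - (-5/4 + (¼)*(-24)))*(-1))*1 = ((q - (-5/4 - 6))*(-1))*1 = ((q - 1*(-29/4))*(-1))*1 = ((q + 29/4)*(-1))*1 = ((29/4 + q)*(-1))*1 = (-29/4 - q)*1 = -29/4 - q)
l = 0
l*h(11, 7) = 0*(-29/4 - 1*11) = 0*(-29/4 - 11) = 0*(-73/4) = 0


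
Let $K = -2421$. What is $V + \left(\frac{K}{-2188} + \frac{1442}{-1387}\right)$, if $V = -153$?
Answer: $- \frac{464114837}{3034756} \approx -152.93$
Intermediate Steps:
$V + \left(\frac{K}{-2188} + \frac{1442}{-1387}\right) = -153 + \left(- \frac{2421}{-2188} + \frac{1442}{-1387}\right) = -153 + \left(\left(-2421\right) \left(- \frac{1}{2188}\right) + 1442 \left(- \frac{1}{1387}\right)\right) = -153 + \left(\frac{2421}{2188} - \frac{1442}{1387}\right) = -153 + \frac{202831}{3034756} = - \frac{464114837}{3034756}$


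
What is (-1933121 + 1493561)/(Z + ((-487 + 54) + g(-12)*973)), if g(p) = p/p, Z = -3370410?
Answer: 1628/12481 ≈ 0.13044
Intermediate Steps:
g(p) = 1
(-1933121 + 1493561)/(Z + ((-487 + 54) + g(-12)*973)) = (-1933121 + 1493561)/(-3370410 + ((-487 + 54) + 1*973)) = -439560/(-3370410 + (-433 + 973)) = -439560/(-3370410 + 540) = -439560/(-3369870) = -439560*(-1/3369870) = 1628/12481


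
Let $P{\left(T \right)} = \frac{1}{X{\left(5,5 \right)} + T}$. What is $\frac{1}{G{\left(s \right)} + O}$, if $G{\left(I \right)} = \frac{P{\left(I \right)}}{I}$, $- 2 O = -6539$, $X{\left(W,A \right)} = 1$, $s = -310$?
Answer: $\frac{47895}{156592703} \approx 0.00030586$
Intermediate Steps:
$O = \frac{6539}{2}$ ($O = \left(- \frac{1}{2}\right) \left(-6539\right) = \frac{6539}{2} \approx 3269.5$)
$P{\left(T \right)} = \frac{1}{1 + T}$
$G{\left(I \right)} = \frac{1}{I \left(1 + I\right)}$ ($G{\left(I \right)} = \frac{1}{\left(1 + I\right) I} = \frac{1}{I \left(1 + I\right)}$)
$\frac{1}{G{\left(s \right)} + O} = \frac{1}{\frac{1}{\left(-310\right) \left(1 - 310\right)} + \frac{6539}{2}} = \frac{1}{- \frac{1}{310 \left(-309\right)} + \frac{6539}{2}} = \frac{1}{\left(- \frac{1}{310}\right) \left(- \frac{1}{309}\right) + \frac{6539}{2}} = \frac{1}{\frac{1}{95790} + \frac{6539}{2}} = \frac{1}{\frac{156592703}{47895}} = \frac{47895}{156592703}$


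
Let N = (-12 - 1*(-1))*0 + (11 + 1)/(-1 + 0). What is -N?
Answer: 12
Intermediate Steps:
N = -12 (N = (-12 + 1)*0 + 12/(-1) = -11*0 + 12*(-1) = 0 - 12 = -12)
-N = -1*(-12) = 12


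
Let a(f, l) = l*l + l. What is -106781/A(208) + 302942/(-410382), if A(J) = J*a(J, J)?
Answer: -1391537941067/1855373135616 ≈ -0.75000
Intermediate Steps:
a(f, l) = l + l² (a(f, l) = l² + l = l + l²)
A(J) = J²*(1 + J) (A(J) = J*(J*(1 + J)) = J²*(1 + J))
-106781/A(208) + 302942/(-410382) = -106781*1/(43264*(1 + 208)) + 302942/(-410382) = -106781/(43264*209) + 302942*(-1/410382) = -106781/9042176 - 151471/205191 = -1391537941067/1855373135616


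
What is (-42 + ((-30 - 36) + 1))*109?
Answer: -11663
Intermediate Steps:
(-42 + ((-30 - 36) + 1))*109 = (-42 + (-66 + 1))*109 = (-42 - 65)*109 = -107*109 = -11663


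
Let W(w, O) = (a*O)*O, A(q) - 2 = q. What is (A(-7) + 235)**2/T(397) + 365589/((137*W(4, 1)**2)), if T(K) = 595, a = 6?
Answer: 10631739/65212 ≈ 163.03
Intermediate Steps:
A(q) = 2 + q
W(w, O) = 6*O**2 (W(w, O) = (6*O)*O = 6*O**2)
(A(-7) + 235)**2/T(397) + 365589/((137*W(4, 1)**2)) = ((2 - 7) + 235)**2/595 + 365589/((137*(6*1**2)**2)) = (-5 + 235)**2*(1/595) + 365589/((137*(6*1)**2)) = 230**2*(1/595) + 365589/((137*6**2)) = 52900*(1/595) + 365589/((137*36)) = 10580/119 + 365589/4932 = 10580/119 + 365589*(1/4932) = 10580/119 + 40621/548 = 10631739/65212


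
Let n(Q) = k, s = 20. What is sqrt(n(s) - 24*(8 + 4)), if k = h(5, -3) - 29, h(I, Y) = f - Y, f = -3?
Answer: I*sqrt(317) ≈ 17.805*I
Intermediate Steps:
h(I, Y) = -3 - Y
k = -29 (k = (-3 - 1*(-3)) - 29 = (-3 + 3) - 29 = 0 - 29 = -29)
n(Q) = -29
sqrt(n(s) - 24*(8 + 4)) = sqrt(-29 - 24*(8 + 4)) = sqrt(-29 - 24*12) = sqrt(-29 - 288) = sqrt(-317) = I*sqrt(317)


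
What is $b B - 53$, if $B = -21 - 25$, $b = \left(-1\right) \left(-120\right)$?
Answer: $-5573$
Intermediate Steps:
$b = 120$
$B = -46$
$b B - 53 = 120 \left(-46\right) - 53 = -5520 - 53 = -5573$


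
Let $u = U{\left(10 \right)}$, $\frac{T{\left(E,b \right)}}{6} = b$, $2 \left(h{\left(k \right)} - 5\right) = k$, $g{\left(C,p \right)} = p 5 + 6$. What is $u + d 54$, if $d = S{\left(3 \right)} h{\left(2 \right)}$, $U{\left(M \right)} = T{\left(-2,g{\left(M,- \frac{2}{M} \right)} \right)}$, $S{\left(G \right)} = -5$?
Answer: $-1590$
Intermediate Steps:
$g{\left(C,p \right)} = 6 + 5 p$ ($g{\left(C,p \right)} = 5 p + 6 = 6 + 5 p$)
$h{\left(k \right)} = 5 + \frac{k}{2}$
$T{\left(E,b \right)} = 6 b$
$U{\left(M \right)} = 36 - \frac{60}{M}$ ($U{\left(M \right)} = 6 \left(6 + 5 \left(- \frac{2}{M}\right)\right) = 6 \left(6 - \frac{10}{M}\right) = 36 - \frac{60}{M}$)
$u = 30$ ($u = 36 - \frac{60}{10} = 36 - 6 = 30$)
$d = -30$ ($d = - 5 \left(5 + \frac{1}{2} \cdot 2\right) = - 5 \left(5 + 1\right) = \left(-5\right) 6 = -30$)
$u + d 54 = 30 - 1620 = -1590$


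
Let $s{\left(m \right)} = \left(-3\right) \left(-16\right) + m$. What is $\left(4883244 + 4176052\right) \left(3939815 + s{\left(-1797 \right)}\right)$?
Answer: $35676105561536$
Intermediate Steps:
$s{\left(m \right)} = 48 + m$
$\left(4883244 + 4176052\right) \left(3939815 + s{\left(-1797 \right)}\right) = \left(4883244 + 4176052\right) \left(3939815 + \left(48 - 1797\right)\right) = 9059296 \left(3939815 - 1749\right) = 9059296 \cdot 3938066 = 35676105561536$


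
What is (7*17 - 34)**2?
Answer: 7225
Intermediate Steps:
(7*17 - 34)**2 = (119 - 34)**2 = 85**2 = 7225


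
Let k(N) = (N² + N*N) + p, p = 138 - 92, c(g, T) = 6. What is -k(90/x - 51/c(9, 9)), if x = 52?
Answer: -23262/169 ≈ -137.65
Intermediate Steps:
p = 46
k(N) = 46 + 2*N² (k(N) = (N² + N*N) + 46 = (N² + N²) + 46 = 2*N² + 46 = 46 + 2*N²)
-k(90/x - 51/c(9, 9)) = -(46 + 2*(90/52 - 51/6)²) = -(46 + 2*(90*(1/52) - 51*⅙)²) = -(46 + 2*(45/26 - 17/2)²) = -(46 + 2*(-88/13)²) = -(46 + 2*(7744/169)) = -(46 + 15488/169) = -1*23262/169 = -23262/169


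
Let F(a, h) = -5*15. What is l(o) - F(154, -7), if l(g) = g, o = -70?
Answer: 5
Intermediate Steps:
F(a, h) = -75
l(o) - F(154, -7) = -70 - 1*(-75) = -70 + 75 = 5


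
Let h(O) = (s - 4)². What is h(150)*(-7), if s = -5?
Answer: -567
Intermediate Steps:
h(O) = 81 (h(O) = (-5 - 4)² = (-9)² = 81)
h(150)*(-7) = 81*(-7) = -567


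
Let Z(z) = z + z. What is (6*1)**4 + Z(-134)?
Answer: 1028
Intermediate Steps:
Z(z) = 2*z
(6*1)**4 + Z(-134) = (6*1)**4 + 2*(-134) = 6**4 - 268 = 1296 - 268 = 1028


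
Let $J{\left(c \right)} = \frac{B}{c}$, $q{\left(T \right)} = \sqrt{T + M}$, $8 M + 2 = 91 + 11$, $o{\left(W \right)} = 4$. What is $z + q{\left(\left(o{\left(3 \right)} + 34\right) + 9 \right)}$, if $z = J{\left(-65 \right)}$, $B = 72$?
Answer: $- \frac{72}{65} + \frac{\sqrt{238}}{2} \approx 6.6059$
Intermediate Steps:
$M = \frac{25}{2}$ ($M = - \frac{1}{4} + \frac{91 + 11}{8} = - \frac{1}{4} + \frac{1}{8} \cdot 102 = - \frac{1}{4} + \frac{51}{4} = \frac{25}{2} \approx 12.5$)
$q{\left(T \right)} = \sqrt{\frac{25}{2} + T}$ ($q{\left(T \right)} = \sqrt{T + \frac{25}{2}} = \sqrt{\frac{25}{2} + T}$)
$J{\left(c \right)} = \frac{72}{c}$
$z = - \frac{72}{65}$ ($z = \frac{72}{-65} = 72 \left(- \frac{1}{65}\right) = - \frac{72}{65} \approx -1.1077$)
$z + q{\left(\left(o{\left(3 \right)} + 34\right) + 9 \right)} = - \frac{72}{65} + \frac{\sqrt{50 + 4 \left(\left(4 + 34\right) + 9\right)}}{2} = - \frac{72}{65} + \frac{\sqrt{50 + 4 \left(38 + 9\right)}}{2} = - \frac{72}{65} + \frac{\sqrt{50 + 4 \cdot 47}}{2} = - \frac{72}{65} + \frac{\sqrt{50 + 188}}{2} = - \frac{72}{65} + \frac{\sqrt{238}}{2}$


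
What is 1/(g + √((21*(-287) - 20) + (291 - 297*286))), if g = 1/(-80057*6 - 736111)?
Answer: -1216453/134211082123853883 - 1479757901209*I*√90698/134211082123853883 ≈ -9.0637e-12 - 0.0033205*I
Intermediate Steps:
g = -1/1216453 (g = 1/(-480342 - 736111) = 1/(-1216453) = -1/1216453 ≈ -8.2206e-7)
1/(g + √((21*(-287) - 20) + (291 - 297*286))) = 1/(-1/1216453 + √((21*(-287) - 20) + (291 - 297*286))) = 1/(-1/1216453 + √((-6027 - 20) + (291 - 84942))) = 1/(-1/1216453 + √(-6047 - 84651)) = 1/(-1/1216453 + √(-90698)) = 1/(-1/1216453 + I*√90698)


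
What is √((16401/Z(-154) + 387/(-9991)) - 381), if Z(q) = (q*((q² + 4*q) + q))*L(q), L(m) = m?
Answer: I*√80105249966342267598/458506972 ≈ 19.52*I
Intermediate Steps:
Z(q) = q²*(q² + 5*q) (Z(q) = (q*((q² + 4*q) + q))*q = (q*(q² + 5*q))*q = q²*(q² + 5*q))
√((16401/Z(-154) + 387/(-9991)) - 381) = √((16401/(((-154)³*(5 - 154))) + 387/(-9991)) - 381) = √((16401/((-3652264*(-149))) + 387*(-1/9991)) - 381) = √((16401/544187336 - 387/9991) - 381) = √((16401*(1/544187336) - 387/9991) - 381) = √((213/7067368 - 387/9991) - 381) = √(-2732943333/70610073688 - 381) = √(-26905171018461/70610073688) = I*√80105249966342267598/458506972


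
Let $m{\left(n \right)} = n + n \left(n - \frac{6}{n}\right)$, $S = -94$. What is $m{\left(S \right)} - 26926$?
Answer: $-18190$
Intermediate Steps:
$m{\left(S \right)} - 26926 = \left(-6 - 94 + \left(-94\right)^{2}\right) - 26926 = \left(-6 - 94 + 8836\right) - 26926 = 8736 - 26926 = -18190$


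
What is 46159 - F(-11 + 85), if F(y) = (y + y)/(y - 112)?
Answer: 877095/19 ≈ 46163.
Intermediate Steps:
F(y) = 2*y/(-112 + y) (F(y) = (2*y)/(-112 + y) = 2*y/(-112 + y))
46159 - F(-11 + 85) = 46159 - 2*(-11 + 85)/(-112 + (-11 + 85)) = 46159 - 2*74/(-112 + 74) = 46159 - 2*74/(-38) = 46159 - 2*74*(-1)/38 = 46159 - 1*(-74/19) = 46159 + 74/19 = 877095/19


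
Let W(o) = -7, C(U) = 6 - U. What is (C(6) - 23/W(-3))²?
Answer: 529/49 ≈ 10.796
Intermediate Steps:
(C(6) - 23/W(-3))² = ((6 - 1*6) - 23/(-7))² = ((6 - 6) - 23*(-⅐))² = (0 + 23/7)² = (23/7)² = 529/49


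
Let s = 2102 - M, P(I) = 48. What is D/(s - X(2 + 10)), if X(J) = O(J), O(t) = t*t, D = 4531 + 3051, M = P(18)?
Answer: 3791/955 ≈ 3.9696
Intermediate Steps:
M = 48
D = 7582
s = 2054 (s = 2102 - 1*48 = 2102 - 48 = 2054)
O(t) = t**2
X(J) = J**2
D/(s - X(2 + 10)) = 7582/(2054 - (2 + 10)**2) = 7582/(2054 - 1*12**2) = 7582/(2054 - 1*144) = 7582/(2054 - 144) = 7582/1910 = 7582*(1/1910) = 3791/955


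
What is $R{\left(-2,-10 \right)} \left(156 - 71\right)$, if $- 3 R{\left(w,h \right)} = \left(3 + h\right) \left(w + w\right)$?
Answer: $- \frac{2380}{3} \approx -793.33$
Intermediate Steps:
$R{\left(w,h \right)} = - \frac{2 w \left(3 + h\right)}{3}$ ($R{\left(w,h \right)} = - \frac{\left(3 + h\right) \left(w + w\right)}{3} = - \frac{\left(3 + h\right) 2 w}{3} = - \frac{2 w \left(3 + h\right)}{3}$)
$R{\left(-2,-10 \right)} \left(156 - 71\right) = \left(- \frac{2}{3}\right) \left(-2\right) \left(3 - 10\right) \left(156 - 71\right) = \left(- \frac{2}{3}\right) \left(-2\right) \left(-7\right) 85 = \left(- \frac{28}{3}\right) 85 = - \frac{2380}{3}$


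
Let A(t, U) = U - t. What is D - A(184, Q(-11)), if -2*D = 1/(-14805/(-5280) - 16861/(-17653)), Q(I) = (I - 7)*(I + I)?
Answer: -4955126524/23358583 ≈ -212.13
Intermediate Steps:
Q(I) = 2*I*(-7 + I) (Q(I) = (-7 + I)*(2*I) = 2*I*(-7 + I))
D = -3106928/23358583 (D = -1/(2*(-14805/(-5280) - 16861/(-17653))) = -1/(2*(-14805*(-1/5280) - 16861*(-1/17653))) = -1/(2*(987/352 + 16861/17653)) = -1/(2*23358583/6213856) = -1/2*6213856/23358583 = -3106928/23358583 ≈ -0.13301)
D - A(184, Q(-11)) = -3106928/23358583 - (2*(-11)*(-7 - 11) - 1*184) = -3106928/23358583 - (2*(-11)*(-18) - 184) = -3106928/23358583 - (396 - 184) = -3106928/23358583 - 1*212 = -3106928/23358583 - 212 = -4955126524/23358583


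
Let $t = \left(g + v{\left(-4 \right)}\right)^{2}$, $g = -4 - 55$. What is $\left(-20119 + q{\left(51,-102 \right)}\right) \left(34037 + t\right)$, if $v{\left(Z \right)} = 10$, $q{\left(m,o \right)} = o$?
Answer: $-736812798$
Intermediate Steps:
$g = -59$ ($g = -4 - 55 = -59$)
$t = 2401$ ($t = \left(-59 + 10\right)^{2} = \left(-49\right)^{2} = 2401$)
$\left(-20119 + q{\left(51,-102 \right)}\right) \left(34037 + t\right) = \left(-20119 - 102\right) \left(34037 + 2401\right) = \left(-20221\right) 36438 = -736812798$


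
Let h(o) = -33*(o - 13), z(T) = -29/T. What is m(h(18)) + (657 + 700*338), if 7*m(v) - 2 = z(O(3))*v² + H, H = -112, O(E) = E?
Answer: 1397514/7 ≈ 1.9964e+5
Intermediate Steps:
h(o) = 429 - 33*o (h(o) = -33*(-13 + o) = 429 - 33*o)
m(v) = -110/7 - 29*v²/21 (m(v) = 2/7 + ((-29/3)*v² - 112)/7 = 2/7 + ((-29*⅓)*v² - 112)/7 = 2/7 + (-29*v²/3 - 112)/7 = 2/7 + (-112 - 29*v²/3)/7 = 2/7 + (-16 - 29*v²/21) = -110/7 - 29*v²/21)
m(h(18)) + (657 + 700*338) = (-110/7 - 29*(429 - 33*18)²/21) + (657 + 700*338) = (-110/7 - 29*(429 - 594)²/21) + (657 + 236600) = (-110/7 - 29/21*(-165)²) + 237257 = (-110/7 - 29/21*27225) + 237257 = (-110/7 - 263175/7) + 237257 = -263285/7 + 237257 = 1397514/7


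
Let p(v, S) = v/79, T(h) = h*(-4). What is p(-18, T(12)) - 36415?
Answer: -2876803/79 ≈ -36415.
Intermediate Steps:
T(h) = -4*h
p(v, S) = v/79
p(-18, T(12)) - 36415 = (1/79)*(-18) - 36415 = -18/79 - 36415 = -2876803/79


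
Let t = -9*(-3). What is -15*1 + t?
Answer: 12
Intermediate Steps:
t = 27
-15*1 + t = -15*1 + 27 = -15 + 27 = 12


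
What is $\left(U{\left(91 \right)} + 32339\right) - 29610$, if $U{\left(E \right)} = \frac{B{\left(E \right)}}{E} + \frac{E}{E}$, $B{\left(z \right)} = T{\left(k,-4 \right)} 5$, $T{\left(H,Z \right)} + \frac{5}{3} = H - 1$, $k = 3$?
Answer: $\frac{745295}{273} \approx 2730.0$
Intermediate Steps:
$T{\left(H,Z \right)} = - \frac{8}{3} + H$ ($T{\left(H,Z \right)} = - \frac{5}{3} + \left(H - 1\right) = - \frac{5}{3} + \left(-1 + H\right) = - \frac{8}{3} + H$)
$B{\left(z \right)} = \frac{5}{3}$ ($B{\left(z \right)} = \left(- \frac{8}{3} + 3\right) 5 = \frac{1}{3} \cdot 5 = \frac{5}{3}$)
$U{\left(E \right)} = 1 + \frac{5}{3 E}$ ($U{\left(E \right)} = \frac{5}{3 E} + \frac{E}{E} = \frac{5}{3 E} + 1 = 1 + \frac{5}{3 E}$)
$\left(U{\left(91 \right)} + 32339\right) - 29610 = \left(\frac{\frac{5}{3} + 91}{91} + 32339\right) - 29610 = \left(\frac{1}{91} \cdot \frac{278}{3} + 32339\right) - 29610 = \left(\frac{278}{273} + 32339\right) - 29610 = \frac{8828825}{273} - 29610 = \frac{745295}{273}$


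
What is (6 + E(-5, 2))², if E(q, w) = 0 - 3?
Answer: 9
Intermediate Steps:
E(q, w) = -3
(6 + E(-5, 2))² = (6 - 3)² = 3² = 9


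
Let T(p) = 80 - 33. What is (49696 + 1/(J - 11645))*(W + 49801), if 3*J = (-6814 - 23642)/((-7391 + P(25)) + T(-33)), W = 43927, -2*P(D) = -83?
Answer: 792099952484314208/170054921 ≈ 4.6579e+9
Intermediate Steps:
P(D) = 83/2 (P(D) = -1/2*(-83) = 83/2)
T(p) = 47
J = 20304/14605 (J = ((-6814 - 23642)/((-7391 + 83/2) + 47))/3 = (-30456/(-14699/2 + 47))/3 = (-30456/(-14605/2))/3 = (-30456*(-2/14605))/3 = (1/3)*(60912/14605) = 20304/14605 ≈ 1.3902)
(49696 + 1/(J - 11645))*(W + 49801) = (49696 + 1/(20304/14605 - 11645))*(43927 + 49801) = (49696 + 1/(-170054921/14605))*93728 = (49696 - 14605/170054921)*93728 = (8451049339411/170054921)*93728 = 792099952484314208/170054921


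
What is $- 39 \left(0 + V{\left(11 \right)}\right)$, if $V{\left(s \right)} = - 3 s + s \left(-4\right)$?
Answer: $3003$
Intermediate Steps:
$V{\left(s \right)} = - 7 s$ ($V{\left(s \right)} = - 3 s - 4 s = - 7 s$)
$- 39 \left(0 + V{\left(11 \right)}\right) = - 39 \left(0 - 77\right) = \left(-39\right) \left(-77\right) = 3003$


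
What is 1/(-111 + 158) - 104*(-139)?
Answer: 679433/47 ≈ 14456.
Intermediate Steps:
1/(-111 + 158) - 104*(-139) = 1/47 + 14456 = 679433/47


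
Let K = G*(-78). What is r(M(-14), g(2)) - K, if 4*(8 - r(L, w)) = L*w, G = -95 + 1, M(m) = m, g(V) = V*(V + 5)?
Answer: -7275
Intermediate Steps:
g(V) = V*(5 + V)
G = -94
r(L, w) = 8 - L*w/4
K = 7332 (K = -94*(-78) = 7332)
r(M(-14), g(2)) - K = (8 - ¼*(-14)*2*(5 + 2)) - 1*7332 = (8 - ¼*(-14)*2*7) - 7332 = (8 - ¼*(-14)*14) - 7332 = (8 + 49) - 7332 = 57 - 7332 = -7275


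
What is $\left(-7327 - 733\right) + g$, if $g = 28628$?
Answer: $20568$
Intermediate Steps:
$\left(-7327 - 733\right) + g = \left(-7327 - 733\right) + 28628 = -8060 + 28628 = 20568$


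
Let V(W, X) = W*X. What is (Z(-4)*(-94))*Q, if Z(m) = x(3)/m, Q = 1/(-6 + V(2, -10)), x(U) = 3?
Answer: -141/52 ≈ -2.7115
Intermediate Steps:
Q = -1/26 (Q = 1/(-6 + 2*(-10)) = 1/(-6 - 20) = 1/(-26) = -1/26 ≈ -0.038462)
Z(m) = 3/m
(Z(-4)*(-94))*Q = ((3/(-4))*(-94))*(-1/26) = ((3*(-¼))*(-94))*(-1/26) = -¾*(-94)*(-1/26) = (141/2)*(-1/26) = -141/52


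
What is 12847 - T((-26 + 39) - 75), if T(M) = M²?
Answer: 9003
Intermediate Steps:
12847 - T((-26 + 39) - 75) = 12847 - ((-26 + 39) - 75)² = 12847 - (13 - 75)² = 12847 - 1*(-62)² = 12847 - 1*3844 = 12847 - 3844 = 9003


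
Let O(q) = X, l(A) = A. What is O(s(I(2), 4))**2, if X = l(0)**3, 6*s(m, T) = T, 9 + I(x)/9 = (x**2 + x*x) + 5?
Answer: 0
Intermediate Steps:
I(x) = -36 + 18*x**2 (I(x) = -81 + 9*((x**2 + x*x) + 5) = -81 + 9*((x**2 + x**2) + 5) = -81 + 9*(2*x**2 + 5) = -81 + 9*(5 + 2*x**2) = -81 + (45 + 18*x**2) = -36 + 18*x**2)
s(m, T) = T/6
X = 0 (X = 0**3 = 0)
O(q) = 0
O(s(I(2), 4))**2 = 0**2 = 0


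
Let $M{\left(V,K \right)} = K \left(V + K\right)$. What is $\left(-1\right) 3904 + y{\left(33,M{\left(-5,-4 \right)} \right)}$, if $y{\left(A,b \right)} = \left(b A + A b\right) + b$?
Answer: $-1492$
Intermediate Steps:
$M{\left(V,K \right)} = K \left(K + V\right)$
$y{\left(A,b \right)} = b + 2 A b$ ($y{\left(A,b \right)} = \left(A b + A b\right) + b = 2 A b + b = b + 2 A b$)
$\left(-1\right) 3904 + y{\left(33,M{\left(-5,-4 \right)} \right)} = \left(-1\right) 3904 + - 4 \left(-4 - 5\right) \left(1 + 2 \cdot 33\right) = -3904 + \left(-4\right) \left(-9\right) \left(1 + 66\right) = -3904 + 36 \cdot 67 = -3904 + 2412 = -1492$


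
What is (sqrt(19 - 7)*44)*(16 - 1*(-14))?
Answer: 2640*sqrt(3) ≈ 4572.6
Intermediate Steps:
(sqrt(19 - 7)*44)*(16 - 1*(-14)) = (sqrt(12)*44)*(16 + 14) = ((2*sqrt(3))*44)*30 = (88*sqrt(3))*30 = 2640*sqrt(3)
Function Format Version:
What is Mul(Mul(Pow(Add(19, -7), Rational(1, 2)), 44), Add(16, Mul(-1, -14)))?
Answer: Mul(2640, Pow(3, Rational(1, 2))) ≈ 4572.6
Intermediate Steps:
Mul(Mul(Pow(Add(19, -7), Rational(1, 2)), 44), Add(16, Mul(-1, -14))) = Mul(Mul(Pow(12, Rational(1, 2)), 44), Add(16, 14)) = Mul(Mul(Mul(2, Pow(3, Rational(1, 2))), 44), 30) = Mul(Mul(88, Pow(3, Rational(1, 2))), 30) = Mul(2640, Pow(3, Rational(1, 2)))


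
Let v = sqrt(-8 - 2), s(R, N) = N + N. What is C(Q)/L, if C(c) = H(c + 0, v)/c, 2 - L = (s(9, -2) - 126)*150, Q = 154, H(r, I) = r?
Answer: 1/19502 ≈ 5.1277e-5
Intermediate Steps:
s(R, N) = 2*N
v = I*sqrt(10) (v = sqrt(-10) = I*sqrt(10) ≈ 3.1623*I)
L = 19502 (L = 2 - (2*(-2) - 126)*150 = 2 - (-4 - 126)*150 = 2 - (-130)*150 = 2 - 1*(-19500) = 2 + 19500 = 19502)
C(c) = 1 (C(c) = (c + 0)/c = c/c = 1)
C(Q)/L = 1/19502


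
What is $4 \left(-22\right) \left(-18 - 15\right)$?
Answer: $2904$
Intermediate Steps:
$4 \left(-22\right) \left(-18 - 15\right) = - 88 \left(-18 - 15\right) = \left(-88\right) \left(-33\right) = 2904$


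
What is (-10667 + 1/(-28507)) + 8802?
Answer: -53165556/28507 ≈ -1865.0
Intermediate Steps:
(-10667 + 1/(-28507)) + 8802 = (-10667 - 1/28507) + 8802 = -304084170/28507 + 8802 = -53165556/28507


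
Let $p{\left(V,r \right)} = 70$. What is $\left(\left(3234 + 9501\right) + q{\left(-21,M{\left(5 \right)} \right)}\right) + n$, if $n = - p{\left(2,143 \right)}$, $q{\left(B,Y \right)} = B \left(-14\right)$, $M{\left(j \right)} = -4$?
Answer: $12959$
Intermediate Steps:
$q{\left(B,Y \right)} = - 14 B$
$n = -70$ ($n = \left(-1\right) 70 = -70$)
$\left(\left(3234 + 9501\right) + q{\left(-21,M{\left(5 \right)} \right)}\right) + n = \left(\left(3234 + 9501\right) - -294\right) - 70 = \left(12735 + 294\right) - 70 = 13029 - 70 = 12959$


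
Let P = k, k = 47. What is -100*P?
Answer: -4700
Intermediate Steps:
P = 47
-100*P = -100*47 = -4700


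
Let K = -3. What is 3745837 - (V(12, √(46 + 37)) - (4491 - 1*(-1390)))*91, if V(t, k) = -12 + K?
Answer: 4282373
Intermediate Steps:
V(t, k) = -15 (V(t, k) = -12 - 3 = -15)
3745837 - (V(12, √(46 + 37)) - (4491 - 1*(-1390)))*91 = 3745837 - (-15 - (4491 - 1*(-1390)))*91 = 3745837 - (-15 - (4491 + 1390))*91 = 3745837 - (-15 - 1*5881)*91 = 3745837 - (-15 - 5881)*91 = 3745837 - (-5896)*91 = 3745837 - 1*(-536536) = 3745837 + 536536 = 4282373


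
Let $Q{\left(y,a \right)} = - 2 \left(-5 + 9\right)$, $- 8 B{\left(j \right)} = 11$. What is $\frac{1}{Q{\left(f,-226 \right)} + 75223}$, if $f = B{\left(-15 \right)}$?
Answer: $\frac{1}{75215} \approx 1.3295 \cdot 10^{-5}$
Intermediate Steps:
$B{\left(j \right)} = - \frac{11}{8}$ ($B{\left(j \right)} = \left(- \frac{1}{8}\right) 11 = - \frac{11}{8}$)
$f = - \frac{11}{8} \approx -1.375$
$Q{\left(y,a \right)} = -8$ ($Q{\left(y,a \right)} = \left(-2\right) 4 = -8$)
$\frac{1}{Q{\left(f,-226 \right)} + 75223} = \frac{1}{-8 + 75223} = \frac{1}{75215}$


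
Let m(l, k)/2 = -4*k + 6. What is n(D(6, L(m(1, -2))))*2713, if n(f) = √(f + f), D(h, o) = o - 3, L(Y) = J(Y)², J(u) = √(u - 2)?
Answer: 2713*√46 ≈ 18400.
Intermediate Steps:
J(u) = √(-2 + u)
m(l, k) = 12 - 8*k (m(l, k) = 2*(-4*k + 6) = 2*(6 - 4*k) = 12 - 8*k)
L(Y) = -2 + Y (L(Y) = (√(-2 + Y))² = -2 + Y)
D(h, o) = -3 + o
n(f) = √2*√f (n(f) = √(2*f) = √2*√f)
n(D(6, L(m(1, -2))))*2713 = (√2*√(-3 + (-2 + (12 - 8*(-2)))))*2713 = (√2*√(-3 + (-2 + (12 + 16))))*2713 = (√2*√(-3 + (-2 + 28)))*2713 = (√2*√(-3 + 26))*2713 = (√2*√23)*2713 = √46*2713 = 2713*√46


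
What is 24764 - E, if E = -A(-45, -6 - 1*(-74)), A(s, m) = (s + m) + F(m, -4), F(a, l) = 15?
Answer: 24802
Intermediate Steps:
A(s, m) = 15 + m + s (A(s, m) = (s + m) + 15 = (m + s) + 15 = 15 + m + s)
E = -38 (E = -(15 + (-6 - 1*(-74)) - 45) = -(15 + (-6 + 74) - 45) = -(15 + 68 - 45) = -1*38 = -38)
24764 - E = 24764 - 1*(-38) = 24764 + 38 = 24802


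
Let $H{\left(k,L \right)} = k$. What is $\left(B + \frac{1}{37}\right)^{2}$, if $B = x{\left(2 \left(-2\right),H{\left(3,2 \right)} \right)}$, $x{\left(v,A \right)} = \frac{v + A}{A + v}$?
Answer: $\frac{1444}{1369} \approx 1.0548$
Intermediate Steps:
$x{\left(v,A \right)} = 1$ ($x{\left(v,A \right)} = \frac{A + v}{A + v} = 1$)
$B = 1$
$\left(B + \frac{1}{37}\right)^{2} = \left(1 + \frac{1}{37}\right)^{2} = \left(\frac{38}{37}\right)^{2} = \frac{1444}{1369}$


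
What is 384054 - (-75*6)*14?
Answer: 390354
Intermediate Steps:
384054 - (-75*6)*14 = 384054 - (-450)*14 = 384054 - 1*(-6300) = 384054 + 6300 = 390354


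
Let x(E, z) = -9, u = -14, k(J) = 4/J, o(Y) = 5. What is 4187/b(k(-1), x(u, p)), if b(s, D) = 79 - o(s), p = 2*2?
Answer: 4187/74 ≈ 56.581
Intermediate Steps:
p = 4
b(s, D) = 74 (b(s, D) = 79 - 1*5 = 79 - 5 = 74)
4187/b(k(-1), x(u, p)) = 4187/74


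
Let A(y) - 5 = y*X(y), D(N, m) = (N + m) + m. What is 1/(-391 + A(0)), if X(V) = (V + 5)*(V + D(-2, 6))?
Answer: -1/386 ≈ -0.0025907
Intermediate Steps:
D(N, m) = N + 2*m
X(V) = (5 + V)*(10 + V) (X(V) = (V + 5)*(V + (-2 + 2*6)) = (5 + V)*(V + (-2 + 12)) = (5 + V)*(V + 10) = (5 + V)*(10 + V))
A(y) = 5 + y*(50 + y**2 + 15*y)
1/(-391 + A(0)) = 1/(-391 + (5 + 0*(50 + 0**2 + 15*0))) = 1/(-391 + (5 + 0*(50 + 0 + 0))) = 1/(-391 + (5 + 0*50)) = 1/(-391 + (5 + 0)) = 1/(-391 + 5) = 1/(-386) = -1/386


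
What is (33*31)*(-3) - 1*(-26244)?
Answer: 23175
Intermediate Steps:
(33*31)*(-3) - 1*(-26244) = 1023*(-3) + 26244 = -3069 + 26244 = 23175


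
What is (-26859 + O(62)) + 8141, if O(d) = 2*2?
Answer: -18714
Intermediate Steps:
O(d) = 4
(-26859 + O(62)) + 8141 = (-26859 + 4) + 8141 = -26855 + 8141 = -18714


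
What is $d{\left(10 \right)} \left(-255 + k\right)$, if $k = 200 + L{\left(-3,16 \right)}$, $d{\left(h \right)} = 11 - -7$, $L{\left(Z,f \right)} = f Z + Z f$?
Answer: $-2718$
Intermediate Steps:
$L{\left(Z,f \right)} = 2 Z f$ ($L{\left(Z,f \right)} = Z f + Z f = 2 Z f$)
$d{\left(h \right)} = 18$ ($d{\left(h \right)} = 11 + 7 = 18$)
$k = 104$ ($k = 200 + 2 \left(-3\right) 16 = 200 - 96 = 104$)
$d{\left(10 \right)} \left(-255 + k\right) = 18 \left(-255 + 104\right) = 18 \left(-151\right) = -2718$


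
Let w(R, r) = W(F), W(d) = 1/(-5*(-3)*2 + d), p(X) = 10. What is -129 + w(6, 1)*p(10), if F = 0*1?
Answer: -386/3 ≈ -128.67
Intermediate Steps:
F = 0
W(d) = 1/(30 + d) (W(d) = 1/(15*2 + d) = 1/(30 + d))
w(R, r) = 1/30 (w(R, r) = 1/(30 + 0) = 1/30)
-129 + w(6, 1)*p(10) = -129 + (1/30)*10 = -129 + ⅓ = -386/3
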